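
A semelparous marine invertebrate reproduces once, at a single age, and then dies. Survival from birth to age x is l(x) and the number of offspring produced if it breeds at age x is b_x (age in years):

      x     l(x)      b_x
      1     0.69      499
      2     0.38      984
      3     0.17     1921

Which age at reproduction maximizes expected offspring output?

Expected offspring if breeding at age x = l(x) × b_x:
  age 1: 0.69 × 499 = 344.310
  age 2: 0.38 × 984 = 373.920
  age 3: 0.17 × 1921 = 326.570
Maximum at age 2 (373.920).

2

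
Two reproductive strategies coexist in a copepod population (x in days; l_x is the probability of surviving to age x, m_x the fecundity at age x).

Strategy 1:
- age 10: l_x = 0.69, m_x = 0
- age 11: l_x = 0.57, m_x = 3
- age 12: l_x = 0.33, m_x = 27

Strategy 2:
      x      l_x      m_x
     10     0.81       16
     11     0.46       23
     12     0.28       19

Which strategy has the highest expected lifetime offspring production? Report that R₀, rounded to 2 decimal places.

Strategy 1: R₀ = 0.69×0 + 0.57×3 + 0.33×27 = 10.6200
Strategy 2: R₀ = 0.81×16 + 0.46×23 + 0.28×19 = 28.8600
Highest R₀: strategy 2 with 28.8600.

28.86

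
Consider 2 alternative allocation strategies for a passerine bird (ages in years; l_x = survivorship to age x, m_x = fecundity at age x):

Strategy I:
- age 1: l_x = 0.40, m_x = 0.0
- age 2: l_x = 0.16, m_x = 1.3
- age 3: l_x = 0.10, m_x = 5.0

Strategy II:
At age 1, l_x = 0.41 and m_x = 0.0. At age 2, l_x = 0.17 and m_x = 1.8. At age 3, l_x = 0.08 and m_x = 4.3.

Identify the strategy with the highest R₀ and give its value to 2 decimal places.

0.71

Strategy I: R₀ = 0.40×0.0 + 0.16×1.3 + 0.10×5.0 = 0.7080
Strategy II: R₀ = 0.41×0.0 + 0.17×1.8 + 0.08×4.3 = 0.6500
Highest R₀: strategy I with 0.7080.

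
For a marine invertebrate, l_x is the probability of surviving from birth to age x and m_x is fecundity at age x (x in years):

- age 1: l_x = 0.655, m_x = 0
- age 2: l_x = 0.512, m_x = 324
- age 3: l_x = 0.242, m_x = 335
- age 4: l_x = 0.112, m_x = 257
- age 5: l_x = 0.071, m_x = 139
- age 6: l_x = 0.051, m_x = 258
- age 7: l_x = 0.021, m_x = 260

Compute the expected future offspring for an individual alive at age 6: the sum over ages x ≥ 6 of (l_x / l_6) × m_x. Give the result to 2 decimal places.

l_6 = 0.051. Conditional survival from age 6 to x is l_x / l_6.
  x=6: (0.051/0.051) × 258 = 258.0000
  x=7: (0.021/0.051) × 260 = 107.0588
Sum = 258.0000 + 107.0588 = 365.0588

365.06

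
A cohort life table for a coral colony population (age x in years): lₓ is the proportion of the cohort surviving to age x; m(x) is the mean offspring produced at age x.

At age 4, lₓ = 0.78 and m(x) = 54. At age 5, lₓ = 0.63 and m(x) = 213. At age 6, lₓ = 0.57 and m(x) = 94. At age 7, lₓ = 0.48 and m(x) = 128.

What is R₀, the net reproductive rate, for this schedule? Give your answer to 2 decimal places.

291.33

R₀ = Σ lₓ m(x):
  age 4: 0.78 × 54 = 42.1200
  age 5: 0.63 × 213 = 134.1900
  age 6: 0.57 × 94 = 53.5800
  age 7: 0.48 × 128 = 61.4400
R₀ = 42.1200 + 134.1900 + 53.5800 + 61.4400 = 291.3300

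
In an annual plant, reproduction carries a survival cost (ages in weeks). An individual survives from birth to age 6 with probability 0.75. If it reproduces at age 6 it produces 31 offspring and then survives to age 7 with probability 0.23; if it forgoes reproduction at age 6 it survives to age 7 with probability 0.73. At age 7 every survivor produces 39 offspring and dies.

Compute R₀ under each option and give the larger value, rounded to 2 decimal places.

29.98

breed at age 6: R₀ = 0.75 × (31 + 0.23 × 39) = 0.75 × 39.9700 = 29.9775
delay to age 7: R₀ = 0.75 × (0.73 × 39) = 0.75 × 28.4700 = 21.3525
Higher: breed at age 6 (29.9775).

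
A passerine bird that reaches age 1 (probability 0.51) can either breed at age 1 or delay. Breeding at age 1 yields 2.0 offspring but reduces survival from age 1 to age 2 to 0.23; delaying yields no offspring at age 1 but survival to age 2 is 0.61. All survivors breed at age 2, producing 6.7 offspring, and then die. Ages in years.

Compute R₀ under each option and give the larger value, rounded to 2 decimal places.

breed at age 1: R₀ = 0.51 × (2.0 + 0.23 × 6.7) = 0.51 × 3.5410 = 1.8059
delay to age 2: R₀ = 0.51 × (0.61 × 6.7) = 0.51 × 4.0870 = 2.0844
Higher: delay to age 2 (2.0844).

2.08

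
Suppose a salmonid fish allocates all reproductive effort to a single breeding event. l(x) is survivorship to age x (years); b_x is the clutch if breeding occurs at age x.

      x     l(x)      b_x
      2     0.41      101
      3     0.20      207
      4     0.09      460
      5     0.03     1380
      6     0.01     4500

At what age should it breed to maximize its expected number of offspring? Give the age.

6

Expected offspring if breeding at age x = l(x) × b_x:
  age 2: 0.41 × 101 = 41.410
  age 3: 0.20 × 207 = 41.400
  age 4: 0.09 × 460 = 41.400
  age 5: 0.03 × 1380 = 41.400
  age 6: 0.01 × 4500 = 45.000
Maximum at age 6 (45.000).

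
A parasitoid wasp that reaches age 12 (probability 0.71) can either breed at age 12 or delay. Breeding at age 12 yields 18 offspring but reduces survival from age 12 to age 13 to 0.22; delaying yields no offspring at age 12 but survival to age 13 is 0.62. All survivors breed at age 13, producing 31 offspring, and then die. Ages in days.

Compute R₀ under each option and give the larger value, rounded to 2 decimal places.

breed at age 12: R₀ = 0.71 × (18 + 0.22 × 31) = 0.71 × 24.8200 = 17.6222
delay to age 13: R₀ = 0.71 × (0.62 × 31) = 0.71 × 19.2200 = 13.6462
Higher: breed at age 12 (17.6222).

17.62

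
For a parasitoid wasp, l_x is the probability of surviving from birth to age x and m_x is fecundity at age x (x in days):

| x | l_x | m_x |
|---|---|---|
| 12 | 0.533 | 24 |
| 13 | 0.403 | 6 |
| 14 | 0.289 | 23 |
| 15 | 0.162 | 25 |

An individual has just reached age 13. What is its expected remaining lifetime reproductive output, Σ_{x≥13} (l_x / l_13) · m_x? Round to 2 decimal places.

32.54

l_13 = 0.403. Conditional survival from age 13 to x is l_x / l_13.
  x=13: (0.403/0.403) × 6 = 6.0000
  x=14: (0.289/0.403) × 23 = 16.4938
  x=15: (0.162/0.403) × 25 = 10.0496
Sum = 6.0000 + 16.4938 + 10.0496 = 32.5434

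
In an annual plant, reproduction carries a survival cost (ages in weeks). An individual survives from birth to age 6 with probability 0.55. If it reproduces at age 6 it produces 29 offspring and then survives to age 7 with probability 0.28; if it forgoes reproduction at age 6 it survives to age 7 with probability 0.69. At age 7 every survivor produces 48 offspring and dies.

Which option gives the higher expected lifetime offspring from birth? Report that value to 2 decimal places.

23.34

breed at age 6: R₀ = 0.55 × (29 + 0.28 × 48) = 0.55 × 42.4400 = 23.3420
delay to age 7: R₀ = 0.55 × (0.69 × 48) = 0.55 × 33.1200 = 18.2160
Higher: breed at age 6 (23.3420).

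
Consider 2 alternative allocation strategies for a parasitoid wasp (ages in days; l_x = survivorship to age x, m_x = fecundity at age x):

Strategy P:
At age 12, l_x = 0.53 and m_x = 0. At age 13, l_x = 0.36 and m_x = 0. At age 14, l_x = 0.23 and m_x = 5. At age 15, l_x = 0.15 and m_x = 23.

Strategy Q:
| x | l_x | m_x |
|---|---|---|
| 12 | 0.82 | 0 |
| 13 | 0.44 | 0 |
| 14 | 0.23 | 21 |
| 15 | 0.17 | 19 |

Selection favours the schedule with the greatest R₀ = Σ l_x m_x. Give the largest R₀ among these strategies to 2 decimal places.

Strategy P: R₀ = 0.53×0 + 0.36×0 + 0.23×5 + 0.15×23 = 4.6000
Strategy Q: R₀ = 0.82×0 + 0.44×0 + 0.23×21 + 0.17×19 = 8.0600
Highest R₀: strategy Q with 8.0600.

8.06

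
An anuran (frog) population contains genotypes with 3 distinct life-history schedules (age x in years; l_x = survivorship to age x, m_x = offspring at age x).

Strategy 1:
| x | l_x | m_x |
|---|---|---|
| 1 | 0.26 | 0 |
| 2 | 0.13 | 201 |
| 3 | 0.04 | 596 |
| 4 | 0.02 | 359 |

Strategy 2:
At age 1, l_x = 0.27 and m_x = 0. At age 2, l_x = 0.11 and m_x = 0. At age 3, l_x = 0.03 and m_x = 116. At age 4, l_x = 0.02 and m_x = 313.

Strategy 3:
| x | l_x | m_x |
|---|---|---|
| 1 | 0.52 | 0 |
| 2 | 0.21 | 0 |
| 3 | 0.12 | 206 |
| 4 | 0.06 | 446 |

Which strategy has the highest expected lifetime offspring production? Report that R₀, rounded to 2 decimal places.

57.15

Strategy 1: R₀ = 0.26×0 + 0.13×201 + 0.04×596 + 0.02×359 = 57.1500
Strategy 2: R₀ = 0.27×0 + 0.11×0 + 0.03×116 + 0.02×313 = 9.7400
Strategy 3: R₀ = 0.52×0 + 0.21×0 + 0.12×206 + 0.06×446 = 51.4800
Highest R₀: strategy 1 with 57.1500.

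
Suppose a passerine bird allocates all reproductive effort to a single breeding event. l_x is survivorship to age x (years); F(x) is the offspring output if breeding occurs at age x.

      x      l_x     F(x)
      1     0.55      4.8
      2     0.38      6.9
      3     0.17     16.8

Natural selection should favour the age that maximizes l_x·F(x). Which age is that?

3

Expected offspring if breeding at age x = l_x × F(x):
  age 1: 0.55 × 4.8 = 2.640
  age 2: 0.38 × 6.9 = 2.622
  age 3: 0.17 × 16.8 = 2.856
Maximum at age 3 (2.856).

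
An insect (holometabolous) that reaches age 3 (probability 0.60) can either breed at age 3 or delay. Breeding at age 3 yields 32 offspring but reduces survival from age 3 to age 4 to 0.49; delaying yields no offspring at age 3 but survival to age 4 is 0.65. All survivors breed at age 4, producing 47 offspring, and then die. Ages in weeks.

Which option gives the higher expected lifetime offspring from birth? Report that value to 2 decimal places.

33.02

breed at age 3: R₀ = 0.60 × (32 + 0.49 × 47) = 0.60 × 55.0300 = 33.0180
delay to age 4: R₀ = 0.60 × (0.65 × 47) = 0.60 × 30.5500 = 18.3300
Higher: breed at age 3 (33.0180).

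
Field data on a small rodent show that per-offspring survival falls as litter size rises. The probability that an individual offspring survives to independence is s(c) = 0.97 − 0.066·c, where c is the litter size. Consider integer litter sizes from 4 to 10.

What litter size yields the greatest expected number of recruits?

7

Expected recruits = c × s(c):
  c=4: 4 × 0.706 = 2.824
  c=5: 5 × 0.640 = 3.200
  c=6: 6 × 0.574 = 3.444
  c=7: 7 × 0.508 = 3.556
  c=8: 8 × 0.442 = 3.536
  c=9: 9 × 0.376 = 3.384
  c=10: 10 × 0.310 = 3.100
Maximum at c = 7 (3.556 recruits).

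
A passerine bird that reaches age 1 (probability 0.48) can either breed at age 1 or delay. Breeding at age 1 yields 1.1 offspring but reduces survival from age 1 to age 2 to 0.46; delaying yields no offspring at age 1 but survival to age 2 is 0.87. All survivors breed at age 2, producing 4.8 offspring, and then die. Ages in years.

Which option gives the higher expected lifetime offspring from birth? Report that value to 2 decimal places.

2.00

breed at age 1: R₀ = 0.48 × (1.1 + 0.46 × 4.8) = 0.48 × 3.3080 = 1.5878
delay to age 2: R₀ = 0.48 × (0.87 × 4.8) = 0.48 × 4.1760 = 2.0045
Higher: delay to age 2 (2.0045).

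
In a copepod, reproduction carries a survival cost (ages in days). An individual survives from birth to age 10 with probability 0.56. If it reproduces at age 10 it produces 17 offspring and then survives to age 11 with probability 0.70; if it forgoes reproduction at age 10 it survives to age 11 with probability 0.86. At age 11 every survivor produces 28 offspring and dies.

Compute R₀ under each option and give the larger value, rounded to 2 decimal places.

breed at age 10: R₀ = 0.56 × (17 + 0.70 × 28) = 0.56 × 36.6000 = 20.4960
delay to age 11: R₀ = 0.56 × (0.86 × 28) = 0.56 × 24.0800 = 13.4848
Higher: breed at age 10 (20.4960).

20.50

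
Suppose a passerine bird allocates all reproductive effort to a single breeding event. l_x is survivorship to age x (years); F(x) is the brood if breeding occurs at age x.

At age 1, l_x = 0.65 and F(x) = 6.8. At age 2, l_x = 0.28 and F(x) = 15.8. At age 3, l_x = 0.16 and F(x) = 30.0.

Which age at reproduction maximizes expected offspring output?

3

Expected offspring if breeding at age x = l_x × F(x):
  age 1: 0.65 × 6.8 = 4.420
  age 2: 0.28 × 15.8 = 4.424
  age 3: 0.16 × 30.0 = 4.800
Maximum at age 3 (4.800).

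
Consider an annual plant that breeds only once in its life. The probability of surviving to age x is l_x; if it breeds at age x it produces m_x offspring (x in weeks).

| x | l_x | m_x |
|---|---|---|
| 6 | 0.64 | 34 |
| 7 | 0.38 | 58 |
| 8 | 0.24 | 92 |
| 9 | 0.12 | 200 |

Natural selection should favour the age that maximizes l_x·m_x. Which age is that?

9

Expected offspring if breeding at age x = l_x × m_x:
  age 6: 0.64 × 34 = 21.760
  age 7: 0.38 × 58 = 22.040
  age 8: 0.24 × 92 = 22.080
  age 9: 0.12 × 200 = 24.000
Maximum at age 9 (24.000).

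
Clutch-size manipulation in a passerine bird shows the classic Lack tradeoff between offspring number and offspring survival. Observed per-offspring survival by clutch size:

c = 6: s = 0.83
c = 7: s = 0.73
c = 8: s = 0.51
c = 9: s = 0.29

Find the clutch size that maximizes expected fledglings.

7

Expected fledglings = c × s(c):
  c=6: 6 × 0.83 = 4.980
  c=7: 7 × 0.73 = 5.110
  c=8: 8 × 0.51 = 4.080
  c=9: 9 × 0.29 = 2.610
Maximum at c = 7 (5.110 fledglings).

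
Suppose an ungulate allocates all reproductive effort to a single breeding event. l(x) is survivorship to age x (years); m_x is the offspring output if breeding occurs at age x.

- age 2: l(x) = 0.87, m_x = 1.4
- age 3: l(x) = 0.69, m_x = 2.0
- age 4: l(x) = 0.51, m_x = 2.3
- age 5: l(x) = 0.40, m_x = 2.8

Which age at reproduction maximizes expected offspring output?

3

Expected offspring if breeding at age x = l(x) × m_x:
  age 2: 0.87 × 1.4 = 1.218
  age 3: 0.69 × 2.0 = 1.380
  age 4: 0.51 × 2.3 = 1.173
  age 5: 0.40 × 2.8 = 1.120
Maximum at age 3 (1.380).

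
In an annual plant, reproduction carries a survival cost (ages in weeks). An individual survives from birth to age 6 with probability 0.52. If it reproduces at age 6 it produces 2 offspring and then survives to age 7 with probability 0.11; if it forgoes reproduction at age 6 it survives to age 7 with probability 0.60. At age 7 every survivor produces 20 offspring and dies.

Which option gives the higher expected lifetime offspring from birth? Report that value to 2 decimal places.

6.24

breed at age 6: R₀ = 0.52 × (2 + 0.11 × 20) = 0.52 × 4.2000 = 2.1840
delay to age 7: R₀ = 0.52 × (0.60 × 20) = 0.52 × 12.0000 = 6.2400
Higher: delay to age 7 (6.2400).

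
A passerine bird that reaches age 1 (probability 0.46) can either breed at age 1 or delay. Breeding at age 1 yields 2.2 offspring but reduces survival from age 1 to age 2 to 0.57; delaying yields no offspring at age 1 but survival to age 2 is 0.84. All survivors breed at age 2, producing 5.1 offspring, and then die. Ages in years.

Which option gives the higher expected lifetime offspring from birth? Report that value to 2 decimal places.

2.35

breed at age 1: R₀ = 0.46 × (2.2 + 0.57 × 5.1) = 0.46 × 5.1070 = 2.3492
delay to age 2: R₀ = 0.46 × (0.84 × 5.1) = 0.46 × 4.2840 = 1.9706
Higher: breed at age 1 (2.3492).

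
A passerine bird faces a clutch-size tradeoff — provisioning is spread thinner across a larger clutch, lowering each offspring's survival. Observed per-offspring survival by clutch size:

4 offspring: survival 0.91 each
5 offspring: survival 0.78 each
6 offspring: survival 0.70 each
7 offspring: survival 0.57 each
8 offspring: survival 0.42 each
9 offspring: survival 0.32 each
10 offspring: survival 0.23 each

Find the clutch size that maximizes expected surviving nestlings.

6

Expected surviving nestlings = c × s(c):
  c=4: 4 × 0.91 = 3.640
  c=5: 5 × 0.78 = 3.900
  c=6: 6 × 0.70 = 4.200
  c=7: 7 × 0.57 = 3.990
  c=8: 8 × 0.42 = 3.360
  c=9: 9 × 0.32 = 2.880
  c=10: 10 × 0.23 = 2.300
Maximum at c = 6 (4.200 surviving nestlings).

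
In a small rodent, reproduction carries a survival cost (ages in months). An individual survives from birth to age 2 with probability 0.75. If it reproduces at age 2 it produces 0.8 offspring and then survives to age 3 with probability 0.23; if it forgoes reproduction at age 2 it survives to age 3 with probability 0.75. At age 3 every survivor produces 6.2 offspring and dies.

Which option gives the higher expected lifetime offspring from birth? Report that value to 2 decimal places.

3.49

breed at age 2: R₀ = 0.75 × (0.8 + 0.23 × 6.2) = 0.75 × 2.2260 = 1.6695
delay to age 3: R₀ = 0.75 × (0.75 × 6.2) = 0.75 × 4.6500 = 3.4875
Higher: delay to age 3 (3.4875).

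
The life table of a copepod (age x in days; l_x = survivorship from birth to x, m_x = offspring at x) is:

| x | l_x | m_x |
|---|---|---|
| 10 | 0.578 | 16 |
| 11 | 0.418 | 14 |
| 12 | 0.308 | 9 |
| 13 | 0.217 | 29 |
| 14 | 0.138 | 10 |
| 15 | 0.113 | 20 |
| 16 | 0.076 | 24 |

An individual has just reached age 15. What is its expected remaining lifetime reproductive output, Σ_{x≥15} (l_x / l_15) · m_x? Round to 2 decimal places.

l_15 = 0.113. Conditional survival from age 15 to x is l_x / l_15.
  x=15: (0.113/0.113) × 20 = 20.0000
  x=16: (0.076/0.113) × 24 = 16.1416
Sum = 20.0000 + 16.1416 = 36.1416

36.14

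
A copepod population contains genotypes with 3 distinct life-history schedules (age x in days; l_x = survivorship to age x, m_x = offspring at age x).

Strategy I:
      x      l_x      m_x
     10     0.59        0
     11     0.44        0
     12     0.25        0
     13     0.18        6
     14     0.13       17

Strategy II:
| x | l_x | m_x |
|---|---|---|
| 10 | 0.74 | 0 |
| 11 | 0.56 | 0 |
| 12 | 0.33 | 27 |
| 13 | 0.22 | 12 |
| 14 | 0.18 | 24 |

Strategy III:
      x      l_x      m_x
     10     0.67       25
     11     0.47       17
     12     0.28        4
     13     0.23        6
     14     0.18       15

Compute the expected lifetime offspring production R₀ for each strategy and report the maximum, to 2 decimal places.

29.94

Strategy I: R₀ = 0.59×0 + 0.44×0 + 0.25×0 + 0.18×6 + 0.13×17 = 3.2900
Strategy II: R₀ = 0.74×0 + 0.56×0 + 0.33×27 + 0.22×12 + 0.18×24 = 15.8700
Strategy III: R₀ = 0.67×25 + 0.47×17 + 0.28×4 + 0.23×6 + 0.18×15 = 29.9400
Highest R₀: strategy III with 29.9400.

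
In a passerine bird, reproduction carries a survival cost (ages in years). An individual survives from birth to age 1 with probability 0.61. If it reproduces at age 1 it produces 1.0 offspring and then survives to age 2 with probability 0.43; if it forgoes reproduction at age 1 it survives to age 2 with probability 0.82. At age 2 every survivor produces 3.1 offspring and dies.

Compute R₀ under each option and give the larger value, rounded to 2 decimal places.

breed at age 1: R₀ = 0.61 × (1.0 + 0.43 × 3.1) = 0.61 × 2.3330 = 1.4231
delay to age 2: R₀ = 0.61 × (0.82 × 3.1) = 0.61 × 2.5420 = 1.5506
Higher: delay to age 2 (1.5506).

1.55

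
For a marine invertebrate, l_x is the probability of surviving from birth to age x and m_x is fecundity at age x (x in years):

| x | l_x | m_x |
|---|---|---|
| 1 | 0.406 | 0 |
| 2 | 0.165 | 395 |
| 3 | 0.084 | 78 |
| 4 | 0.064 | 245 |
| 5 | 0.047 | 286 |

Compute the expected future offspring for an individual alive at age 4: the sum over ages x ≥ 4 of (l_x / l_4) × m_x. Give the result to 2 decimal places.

l_4 = 0.064. Conditional survival from age 4 to x is l_x / l_4.
  x=4: (0.064/0.064) × 245 = 245.0000
  x=5: (0.047/0.064) × 286 = 210.0312
Sum = 245.0000 + 210.0312 = 455.0312

455.03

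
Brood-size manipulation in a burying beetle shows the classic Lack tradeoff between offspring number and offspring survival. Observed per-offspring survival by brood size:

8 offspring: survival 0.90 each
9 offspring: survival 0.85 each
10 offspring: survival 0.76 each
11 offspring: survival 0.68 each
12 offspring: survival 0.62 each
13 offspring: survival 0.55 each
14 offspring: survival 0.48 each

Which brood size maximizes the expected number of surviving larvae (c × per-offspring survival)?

9

Expected surviving larvae = c × s(c):
  c=8: 8 × 0.90 = 7.200
  c=9: 9 × 0.85 = 7.650
  c=10: 10 × 0.76 = 7.600
  c=11: 11 × 0.68 = 7.480
  c=12: 12 × 0.62 = 7.440
  c=13: 13 × 0.55 = 7.150
  c=14: 14 × 0.48 = 6.720
Maximum at c = 9 (7.650 surviving larvae).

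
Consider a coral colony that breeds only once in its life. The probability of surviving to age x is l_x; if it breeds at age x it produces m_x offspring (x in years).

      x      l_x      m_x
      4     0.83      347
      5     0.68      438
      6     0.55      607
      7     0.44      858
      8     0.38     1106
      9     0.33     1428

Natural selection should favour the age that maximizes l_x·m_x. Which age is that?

9

Expected offspring if breeding at age x = l_x × m_x:
  age 4: 0.83 × 347 = 288.010
  age 5: 0.68 × 438 = 297.840
  age 6: 0.55 × 607 = 333.850
  age 7: 0.44 × 858 = 377.520
  age 8: 0.38 × 1106 = 420.280
  age 9: 0.33 × 1428 = 471.240
Maximum at age 9 (471.240).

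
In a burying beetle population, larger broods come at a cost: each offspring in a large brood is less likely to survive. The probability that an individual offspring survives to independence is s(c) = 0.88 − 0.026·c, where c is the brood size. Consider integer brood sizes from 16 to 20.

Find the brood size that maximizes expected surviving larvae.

Expected surviving larvae = c × s(c):
  c=16: 16 × 0.464 = 7.424
  c=17: 17 × 0.438 = 7.446
  c=18: 18 × 0.412 = 7.416
  c=19: 19 × 0.386 = 7.334
  c=20: 20 × 0.360 = 7.200
Maximum at c = 17 (7.446 surviving larvae).

17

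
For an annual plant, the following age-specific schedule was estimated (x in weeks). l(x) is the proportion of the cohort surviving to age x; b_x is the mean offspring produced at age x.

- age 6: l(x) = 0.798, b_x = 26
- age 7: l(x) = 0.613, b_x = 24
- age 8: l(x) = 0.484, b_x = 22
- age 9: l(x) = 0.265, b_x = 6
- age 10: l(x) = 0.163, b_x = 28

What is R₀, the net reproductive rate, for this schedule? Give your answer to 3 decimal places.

R₀ = Σ l(x) b_x:
  age 6: 0.798 × 26 = 20.7480
  age 7: 0.613 × 24 = 14.7120
  age 8: 0.484 × 22 = 10.6480
  age 9: 0.265 × 6 = 1.5900
  age 10: 0.163 × 28 = 4.5640
R₀ = 20.7480 + 14.7120 + 10.6480 + 1.5900 + 4.5640 = 52.2620

52.262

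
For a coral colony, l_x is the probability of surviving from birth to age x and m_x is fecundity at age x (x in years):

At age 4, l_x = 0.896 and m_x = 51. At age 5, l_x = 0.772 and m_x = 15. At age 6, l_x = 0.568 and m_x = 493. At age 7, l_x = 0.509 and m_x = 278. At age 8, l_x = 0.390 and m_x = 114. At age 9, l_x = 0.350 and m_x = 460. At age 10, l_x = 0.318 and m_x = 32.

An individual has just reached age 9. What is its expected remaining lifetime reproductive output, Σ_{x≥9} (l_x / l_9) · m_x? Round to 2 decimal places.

489.07

l_9 = 0.350. Conditional survival from age 9 to x is l_x / l_9.
  x=9: (0.350/0.350) × 460 = 460.0000
  x=10: (0.318/0.350) × 32 = 29.0743
Sum = 460.0000 + 29.0743 = 489.0743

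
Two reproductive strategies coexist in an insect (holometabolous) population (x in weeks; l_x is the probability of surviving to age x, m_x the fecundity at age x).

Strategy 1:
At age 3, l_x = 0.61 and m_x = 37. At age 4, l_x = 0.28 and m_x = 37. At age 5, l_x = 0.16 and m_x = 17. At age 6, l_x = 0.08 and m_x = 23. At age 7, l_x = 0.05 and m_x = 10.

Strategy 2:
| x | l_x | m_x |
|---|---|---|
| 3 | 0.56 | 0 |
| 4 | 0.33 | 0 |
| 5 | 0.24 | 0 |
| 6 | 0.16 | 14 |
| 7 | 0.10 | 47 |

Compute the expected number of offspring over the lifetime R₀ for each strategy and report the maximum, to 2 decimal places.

Strategy 1: R₀ = 0.61×37 + 0.28×37 + 0.16×17 + 0.08×23 + 0.05×10 = 37.9900
Strategy 2: R₀ = 0.56×0 + 0.33×0 + 0.24×0 + 0.16×14 + 0.10×47 = 6.9400
Highest R₀: strategy 1 with 37.9900.

37.99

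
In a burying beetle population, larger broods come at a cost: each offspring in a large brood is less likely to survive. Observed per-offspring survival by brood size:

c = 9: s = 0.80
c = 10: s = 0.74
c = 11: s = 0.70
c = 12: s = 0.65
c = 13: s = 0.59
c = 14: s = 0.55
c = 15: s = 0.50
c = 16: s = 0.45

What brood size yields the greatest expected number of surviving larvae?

12

Expected surviving larvae = c × s(c):
  c=9: 9 × 0.80 = 7.200
  c=10: 10 × 0.74 = 7.400
  c=11: 11 × 0.70 = 7.700
  c=12: 12 × 0.65 = 7.800
  c=13: 13 × 0.59 = 7.670
  c=14: 14 × 0.55 = 7.700
  c=15: 15 × 0.50 = 7.500
  c=16: 16 × 0.45 = 7.200
Maximum at c = 12 (7.800 surviving larvae).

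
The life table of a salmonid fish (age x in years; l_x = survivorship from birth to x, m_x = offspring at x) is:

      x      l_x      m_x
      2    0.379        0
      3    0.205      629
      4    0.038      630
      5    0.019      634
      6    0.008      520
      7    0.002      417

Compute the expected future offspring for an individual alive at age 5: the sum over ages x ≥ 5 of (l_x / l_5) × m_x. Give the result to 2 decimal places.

896.84

l_5 = 0.019. Conditional survival from age 5 to x is l_x / l_5.
  x=5: (0.019/0.019) × 634 = 634.0000
  x=6: (0.008/0.019) × 520 = 218.9474
  x=7: (0.002/0.019) × 417 = 43.8947
Sum = 634.0000 + 218.9474 + 43.8947 = 896.8421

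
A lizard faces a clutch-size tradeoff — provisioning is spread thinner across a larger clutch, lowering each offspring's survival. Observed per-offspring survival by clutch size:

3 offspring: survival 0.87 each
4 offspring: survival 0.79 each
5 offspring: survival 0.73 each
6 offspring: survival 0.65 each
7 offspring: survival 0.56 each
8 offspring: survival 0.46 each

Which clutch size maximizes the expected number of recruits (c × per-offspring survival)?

7

Expected recruits = c × s(c):
  c=3: 3 × 0.87 = 2.610
  c=4: 4 × 0.79 = 3.160
  c=5: 5 × 0.73 = 3.650
  c=6: 6 × 0.65 = 3.900
  c=7: 7 × 0.56 = 3.920
  c=8: 8 × 0.46 = 3.680
Maximum at c = 7 (3.920 recruits).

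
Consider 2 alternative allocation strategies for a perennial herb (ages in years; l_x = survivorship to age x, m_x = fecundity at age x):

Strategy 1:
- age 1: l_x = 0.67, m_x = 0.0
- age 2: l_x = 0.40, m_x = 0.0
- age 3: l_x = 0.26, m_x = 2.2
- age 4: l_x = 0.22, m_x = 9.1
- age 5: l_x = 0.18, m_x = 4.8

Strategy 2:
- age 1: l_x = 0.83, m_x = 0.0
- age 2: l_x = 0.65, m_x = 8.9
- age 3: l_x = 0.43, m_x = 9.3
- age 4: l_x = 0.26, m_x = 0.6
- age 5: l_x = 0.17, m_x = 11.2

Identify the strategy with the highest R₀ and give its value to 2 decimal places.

Strategy 1: R₀ = 0.67×0.0 + 0.40×0.0 + 0.26×2.2 + 0.22×9.1 + 0.18×4.8 = 3.4380
Strategy 2: R₀ = 0.83×0.0 + 0.65×8.9 + 0.43×9.3 + 0.26×0.6 + 0.17×11.2 = 11.8440
Highest R₀: strategy 2 with 11.8440.

11.84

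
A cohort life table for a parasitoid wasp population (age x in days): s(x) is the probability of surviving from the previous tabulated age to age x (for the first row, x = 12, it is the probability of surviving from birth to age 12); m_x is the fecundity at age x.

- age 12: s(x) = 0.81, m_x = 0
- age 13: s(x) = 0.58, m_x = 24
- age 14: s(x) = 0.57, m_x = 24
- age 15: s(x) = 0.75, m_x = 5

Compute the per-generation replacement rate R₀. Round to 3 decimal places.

Survivorship from birth: l_x = s_12·s_13·…·s_x.
  l_12 = 0.81000
  l_13 = 0.46980
  l_14 = 0.26779
  l_15 = 0.20084
R₀ = Σ l_x m_x:
  age 12: 0.81000 × 0 = 0.0000
  age 13: 0.46980 × 24 = 11.2752
  age 14: 0.26779 × 24 = 6.4270
  age 15: 0.20084 × 5 = 1.0042
R₀ = 0.0000 + 11.2752 + 6.4270 + 1.0042 = 18.7064

18.706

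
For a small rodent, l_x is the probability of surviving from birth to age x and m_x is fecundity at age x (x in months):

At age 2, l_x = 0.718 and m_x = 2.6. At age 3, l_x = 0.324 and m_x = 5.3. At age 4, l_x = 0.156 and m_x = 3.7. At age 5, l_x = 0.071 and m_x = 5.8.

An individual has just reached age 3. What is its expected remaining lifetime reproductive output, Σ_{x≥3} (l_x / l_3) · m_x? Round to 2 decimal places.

l_3 = 0.324. Conditional survival from age 3 to x is l_x / l_3.
  x=3: (0.324/0.324) × 5.3 = 5.3000
  x=4: (0.156/0.324) × 3.7 = 1.7815
  x=5: (0.071/0.324) × 5.8 = 1.2710
Sum = 5.3000 + 1.7815 + 1.2710 = 8.3525

8.35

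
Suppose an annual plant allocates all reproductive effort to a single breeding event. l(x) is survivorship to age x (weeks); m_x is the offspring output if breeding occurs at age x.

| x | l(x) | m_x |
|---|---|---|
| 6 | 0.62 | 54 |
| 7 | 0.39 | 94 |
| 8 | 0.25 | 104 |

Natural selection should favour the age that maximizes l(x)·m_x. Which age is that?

7

Expected offspring if breeding at age x = l(x) × m_x:
  age 6: 0.62 × 54 = 33.480
  age 7: 0.39 × 94 = 36.660
  age 8: 0.25 × 104 = 26.000
Maximum at age 7 (36.660).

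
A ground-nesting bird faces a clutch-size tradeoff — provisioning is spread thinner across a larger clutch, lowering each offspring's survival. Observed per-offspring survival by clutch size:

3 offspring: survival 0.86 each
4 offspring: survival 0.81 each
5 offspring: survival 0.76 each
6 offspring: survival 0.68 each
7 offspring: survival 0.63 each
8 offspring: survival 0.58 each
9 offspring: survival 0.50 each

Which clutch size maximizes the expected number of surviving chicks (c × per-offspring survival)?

Expected surviving chicks = c × s(c):
  c=3: 3 × 0.86 = 2.580
  c=4: 4 × 0.81 = 3.240
  c=5: 5 × 0.76 = 3.800
  c=6: 6 × 0.68 = 4.080
  c=7: 7 × 0.63 = 4.410
  c=8: 8 × 0.58 = 4.640
  c=9: 9 × 0.50 = 4.500
Maximum at c = 8 (4.640 surviving chicks).

8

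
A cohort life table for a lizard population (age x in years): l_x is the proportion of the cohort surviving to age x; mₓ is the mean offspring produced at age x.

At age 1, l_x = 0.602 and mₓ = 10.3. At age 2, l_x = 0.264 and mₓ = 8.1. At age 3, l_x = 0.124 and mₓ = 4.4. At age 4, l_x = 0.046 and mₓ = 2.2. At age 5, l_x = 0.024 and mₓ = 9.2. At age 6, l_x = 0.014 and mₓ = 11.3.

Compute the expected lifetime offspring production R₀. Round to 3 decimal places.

R₀ = Σ l_x mₓ:
  age 1: 0.602 × 10.3 = 6.2006
  age 2: 0.264 × 8.1 = 2.1384
  age 3: 0.124 × 4.4 = 0.5456
  age 4: 0.046 × 2.2 = 0.1012
  age 5: 0.024 × 9.2 = 0.2208
  age 6: 0.014 × 11.3 = 0.1582
R₀ = 6.2006 + 2.1384 + 0.5456 + 0.1012 + 0.2208 + 0.1582 = 9.3648

9.365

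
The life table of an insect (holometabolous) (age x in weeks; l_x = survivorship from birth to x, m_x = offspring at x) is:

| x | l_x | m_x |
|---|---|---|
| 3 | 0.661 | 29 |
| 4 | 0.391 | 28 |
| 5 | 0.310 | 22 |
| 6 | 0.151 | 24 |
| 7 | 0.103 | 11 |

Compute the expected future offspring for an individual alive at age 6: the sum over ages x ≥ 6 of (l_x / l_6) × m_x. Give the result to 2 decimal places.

l_6 = 0.151. Conditional survival from age 6 to x is l_x / l_6.
  x=6: (0.151/0.151) × 24 = 24.0000
  x=7: (0.103/0.151) × 11 = 7.5033
Sum = 24.0000 + 7.5033 = 31.5033

31.50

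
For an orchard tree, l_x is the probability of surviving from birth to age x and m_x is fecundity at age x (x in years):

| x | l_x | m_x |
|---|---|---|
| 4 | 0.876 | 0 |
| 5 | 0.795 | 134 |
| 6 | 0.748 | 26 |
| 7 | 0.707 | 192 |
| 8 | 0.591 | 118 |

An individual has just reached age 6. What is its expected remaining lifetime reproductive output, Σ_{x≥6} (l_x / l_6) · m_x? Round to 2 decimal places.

l_6 = 0.748. Conditional survival from age 6 to x is l_x / l_6.
  x=6: (0.748/0.748) × 26 = 26.0000
  x=7: (0.707/0.748) × 192 = 181.4759
  x=8: (0.591/0.748) × 118 = 93.2326
Sum = 26.0000 + 181.4759 + 93.2326 = 300.7086

300.71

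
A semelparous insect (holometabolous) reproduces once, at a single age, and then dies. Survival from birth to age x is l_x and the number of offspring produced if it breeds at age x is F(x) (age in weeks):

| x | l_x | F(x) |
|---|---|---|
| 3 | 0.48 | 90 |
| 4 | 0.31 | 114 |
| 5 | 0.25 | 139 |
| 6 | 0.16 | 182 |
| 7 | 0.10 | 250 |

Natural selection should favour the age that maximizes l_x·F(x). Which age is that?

3

Expected offspring if breeding at age x = l_x × F(x):
  age 3: 0.48 × 90 = 43.200
  age 4: 0.31 × 114 = 35.340
  age 5: 0.25 × 139 = 34.750
  age 6: 0.16 × 182 = 29.120
  age 7: 0.10 × 250 = 25.000
Maximum at age 3 (43.200).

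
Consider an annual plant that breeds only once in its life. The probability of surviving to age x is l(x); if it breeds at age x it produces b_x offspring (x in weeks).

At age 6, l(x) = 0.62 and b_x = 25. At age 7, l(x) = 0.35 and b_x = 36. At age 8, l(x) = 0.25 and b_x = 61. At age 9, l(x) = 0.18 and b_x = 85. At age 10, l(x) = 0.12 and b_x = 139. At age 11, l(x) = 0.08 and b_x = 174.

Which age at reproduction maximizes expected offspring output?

Expected offspring if breeding at age x = l(x) × b_x:
  age 6: 0.62 × 25 = 15.500
  age 7: 0.35 × 36 = 12.600
  age 8: 0.25 × 61 = 15.250
  age 9: 0.18 × 85 = 15.300
  age 10: 0.12 × 139 = 16.680
  age 11: 0.08 × 174 = 13.920
Maximum at age 10 (16.680).

10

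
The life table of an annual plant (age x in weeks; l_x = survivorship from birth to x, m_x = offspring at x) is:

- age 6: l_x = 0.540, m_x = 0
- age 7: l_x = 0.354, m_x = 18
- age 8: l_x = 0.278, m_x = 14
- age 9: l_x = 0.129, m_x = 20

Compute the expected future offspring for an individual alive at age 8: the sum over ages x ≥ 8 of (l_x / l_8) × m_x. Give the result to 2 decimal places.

l_8 = 0.278. Conditional survival from age 8 to x is l_x / l_8.
  x=8: (0.278/0.278) × 14 = 14.0000
  x=9: (0.129/0.278) × 20 = 9.2806
Sum = 14.0000 + 9.2806 = 23.2806

23.28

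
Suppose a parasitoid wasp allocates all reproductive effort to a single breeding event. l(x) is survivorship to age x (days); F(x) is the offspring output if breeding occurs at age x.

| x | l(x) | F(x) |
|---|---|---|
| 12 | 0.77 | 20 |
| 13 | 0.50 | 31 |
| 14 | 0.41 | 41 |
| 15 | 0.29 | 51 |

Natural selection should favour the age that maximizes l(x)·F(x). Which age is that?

Expected offspring if breeding at age x = l(x) × F(x):
  age 12: 0.77 × 20 = 15.400
  age 13: 0.50 × 31 = 15.500
  age 14: 0.41 × 41 = 16.810
  age 15: 0.29 × 51 = 14.790
Maximum at age 14 (16.810).

14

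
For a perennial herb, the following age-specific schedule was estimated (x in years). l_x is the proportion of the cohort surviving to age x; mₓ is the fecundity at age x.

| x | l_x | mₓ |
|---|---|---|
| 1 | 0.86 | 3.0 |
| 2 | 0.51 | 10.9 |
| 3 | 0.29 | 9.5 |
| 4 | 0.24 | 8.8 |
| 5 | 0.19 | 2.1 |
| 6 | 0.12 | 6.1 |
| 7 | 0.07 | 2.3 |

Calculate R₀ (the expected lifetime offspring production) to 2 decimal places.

14.30

R₀ = Σ l_x mₓ:
  age 1: 0.86 × 3.0 = 2.5800
  age 2: 0.51 × 10.9 = 5.5590
  age 3: 0.29 × 9.5 = 2.7550
  age 4: 0.24 × 8.8 = 2.1120
  age 5: 0.19 × 2.1 = 0.3990
  age 6: 0.12 × 6.1 = 0.7320
  age 7: 0.07 × 2.3 = 0.1610
R₀ = 2.5800 + 5.5590 + 2.7550 + 2.1120 + 0.3990 + 0.7320 + 0.1610 = 14.2980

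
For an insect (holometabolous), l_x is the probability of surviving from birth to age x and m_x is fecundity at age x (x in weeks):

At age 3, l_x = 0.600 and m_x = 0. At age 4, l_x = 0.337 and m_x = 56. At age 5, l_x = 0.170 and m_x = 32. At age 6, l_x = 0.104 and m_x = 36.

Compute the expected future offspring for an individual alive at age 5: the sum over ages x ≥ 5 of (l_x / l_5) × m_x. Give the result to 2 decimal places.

54.02

l_5 = 0.170. Conditional survival from age 5 to x is l_x / l_5.
  x=5: (0.170/0.170) × 32 = 32.0000
  x=6: (0.104/0.170) × 36 = 22.0235
Sum = 32.0000 + 22.0235 = 54.0235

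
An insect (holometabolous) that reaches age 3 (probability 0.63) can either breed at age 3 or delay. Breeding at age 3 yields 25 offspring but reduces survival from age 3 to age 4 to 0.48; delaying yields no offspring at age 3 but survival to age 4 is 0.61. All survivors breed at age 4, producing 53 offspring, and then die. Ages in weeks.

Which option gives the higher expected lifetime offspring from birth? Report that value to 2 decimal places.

breed at age 3: R₀ = 0.63 × (25 + 0.48 × 53) = 0.63 × 50.4400 = 31.7772
delay to age 4: R₀ = 0.63 × (0.61 × 53) = 0.63 × 32.3300 = 20.3679
Higher: breed at age 3 (31.7772).

31.78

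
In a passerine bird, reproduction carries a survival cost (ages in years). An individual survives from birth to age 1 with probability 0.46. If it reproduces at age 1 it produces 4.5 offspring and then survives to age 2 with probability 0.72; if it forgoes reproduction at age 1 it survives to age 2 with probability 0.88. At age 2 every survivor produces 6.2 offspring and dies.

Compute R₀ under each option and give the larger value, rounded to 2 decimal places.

4.12

breed at age 1: R₀ = 0.46 × (4.5 + 0.72 × 6.2) = 0.46 × 8.9640 = 4.1234
delay to age 2: R₀ = 0.46 × (0.88 × 6.2) = 0.46 × 5.4560 = 2.5098
Higher: breed at age 1 (4.1234).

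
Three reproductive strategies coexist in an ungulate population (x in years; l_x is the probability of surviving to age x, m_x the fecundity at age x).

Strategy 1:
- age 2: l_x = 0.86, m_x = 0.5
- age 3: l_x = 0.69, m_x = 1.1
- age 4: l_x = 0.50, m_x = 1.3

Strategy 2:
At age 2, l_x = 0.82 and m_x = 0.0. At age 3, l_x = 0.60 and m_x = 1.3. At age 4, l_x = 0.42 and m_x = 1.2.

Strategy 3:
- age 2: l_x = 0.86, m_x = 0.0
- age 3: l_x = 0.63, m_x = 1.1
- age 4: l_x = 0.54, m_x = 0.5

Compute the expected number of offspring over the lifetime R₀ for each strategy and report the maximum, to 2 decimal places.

Strategy 1: R₀ = 0.86×0.5 + 0.69×1.1 + 0.50×1.3 = 1.8390
Strategy 2: R₀ = 0.82×0.0 + 0.60×1.3 + 0.42×1.2 = 1.2840
Strategy 3: R₀ = 0.86×0.0 + 0.63×1.1 + 0.54×0.5 = 0.9630
Highest R₀: strategy 1 with 1.8390.

1.84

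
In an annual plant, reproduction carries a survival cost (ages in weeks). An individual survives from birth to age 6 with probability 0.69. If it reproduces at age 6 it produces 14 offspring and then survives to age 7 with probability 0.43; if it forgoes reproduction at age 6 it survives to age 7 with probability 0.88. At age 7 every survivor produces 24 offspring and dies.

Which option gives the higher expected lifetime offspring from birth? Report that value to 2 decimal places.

16.78

breed at age 6: R₀ = 0.69 × (14 + 0.43 × 24) = 0.69 × 24.3200 = 16.7808
delay to age 7: R₀ = 0.69 × (0.88 × 24) = 0.69 × 21.1200 = 14.5728
Higher: breed at age 6 (16.7808).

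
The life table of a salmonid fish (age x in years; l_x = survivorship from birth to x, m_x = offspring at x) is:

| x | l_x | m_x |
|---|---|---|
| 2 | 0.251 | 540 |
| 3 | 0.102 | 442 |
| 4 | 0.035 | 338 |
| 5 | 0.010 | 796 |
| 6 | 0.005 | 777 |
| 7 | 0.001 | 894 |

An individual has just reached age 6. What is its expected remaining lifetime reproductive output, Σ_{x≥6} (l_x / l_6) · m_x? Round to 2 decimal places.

l_6 = 0.005. Conditional survival from age 6 to x is l_x / l_6.
  x=6: (0.005/0.005) × 777 = 777.0000
  x=7: (0.001/0.005) × 894 = 178.8000
Sum = 777.0000 + 178.8000 = 955.8000

955.80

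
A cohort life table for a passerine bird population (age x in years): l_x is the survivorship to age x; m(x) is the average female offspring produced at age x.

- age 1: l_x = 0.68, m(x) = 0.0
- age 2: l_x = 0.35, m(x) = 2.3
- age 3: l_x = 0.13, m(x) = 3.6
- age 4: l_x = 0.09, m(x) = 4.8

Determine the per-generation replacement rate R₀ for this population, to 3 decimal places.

R₀ = Σ l_x m(x):
  age 1: 0.68 × 0.0 = 0.0000
  age 2: 0.35 × 2.3 = 0.8050
  age 3: 0.13 × 3.6 = 0.4680
  age 4: 0.09 × 4.8 = 0.4320
R₀ = 0.0000 + 0.8050 + 0.4680 + 0.4320 = 1.7050

1.705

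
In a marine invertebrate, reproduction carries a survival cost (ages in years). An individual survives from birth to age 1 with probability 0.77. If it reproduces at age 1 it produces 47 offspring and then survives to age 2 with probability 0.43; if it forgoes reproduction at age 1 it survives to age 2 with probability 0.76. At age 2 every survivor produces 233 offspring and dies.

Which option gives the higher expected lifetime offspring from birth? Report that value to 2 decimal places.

136.35

breed at age 1: R₀ = 0.77 × (47 + 0.43 × 233) = 0.77 × 147.1900 = 113.3363
delay to age 2: R₀ = 0.77 × (0.76 × 233) = 0.77 × 177.0800 = 136.3516
Higher: delay to age 2 (136.3516).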